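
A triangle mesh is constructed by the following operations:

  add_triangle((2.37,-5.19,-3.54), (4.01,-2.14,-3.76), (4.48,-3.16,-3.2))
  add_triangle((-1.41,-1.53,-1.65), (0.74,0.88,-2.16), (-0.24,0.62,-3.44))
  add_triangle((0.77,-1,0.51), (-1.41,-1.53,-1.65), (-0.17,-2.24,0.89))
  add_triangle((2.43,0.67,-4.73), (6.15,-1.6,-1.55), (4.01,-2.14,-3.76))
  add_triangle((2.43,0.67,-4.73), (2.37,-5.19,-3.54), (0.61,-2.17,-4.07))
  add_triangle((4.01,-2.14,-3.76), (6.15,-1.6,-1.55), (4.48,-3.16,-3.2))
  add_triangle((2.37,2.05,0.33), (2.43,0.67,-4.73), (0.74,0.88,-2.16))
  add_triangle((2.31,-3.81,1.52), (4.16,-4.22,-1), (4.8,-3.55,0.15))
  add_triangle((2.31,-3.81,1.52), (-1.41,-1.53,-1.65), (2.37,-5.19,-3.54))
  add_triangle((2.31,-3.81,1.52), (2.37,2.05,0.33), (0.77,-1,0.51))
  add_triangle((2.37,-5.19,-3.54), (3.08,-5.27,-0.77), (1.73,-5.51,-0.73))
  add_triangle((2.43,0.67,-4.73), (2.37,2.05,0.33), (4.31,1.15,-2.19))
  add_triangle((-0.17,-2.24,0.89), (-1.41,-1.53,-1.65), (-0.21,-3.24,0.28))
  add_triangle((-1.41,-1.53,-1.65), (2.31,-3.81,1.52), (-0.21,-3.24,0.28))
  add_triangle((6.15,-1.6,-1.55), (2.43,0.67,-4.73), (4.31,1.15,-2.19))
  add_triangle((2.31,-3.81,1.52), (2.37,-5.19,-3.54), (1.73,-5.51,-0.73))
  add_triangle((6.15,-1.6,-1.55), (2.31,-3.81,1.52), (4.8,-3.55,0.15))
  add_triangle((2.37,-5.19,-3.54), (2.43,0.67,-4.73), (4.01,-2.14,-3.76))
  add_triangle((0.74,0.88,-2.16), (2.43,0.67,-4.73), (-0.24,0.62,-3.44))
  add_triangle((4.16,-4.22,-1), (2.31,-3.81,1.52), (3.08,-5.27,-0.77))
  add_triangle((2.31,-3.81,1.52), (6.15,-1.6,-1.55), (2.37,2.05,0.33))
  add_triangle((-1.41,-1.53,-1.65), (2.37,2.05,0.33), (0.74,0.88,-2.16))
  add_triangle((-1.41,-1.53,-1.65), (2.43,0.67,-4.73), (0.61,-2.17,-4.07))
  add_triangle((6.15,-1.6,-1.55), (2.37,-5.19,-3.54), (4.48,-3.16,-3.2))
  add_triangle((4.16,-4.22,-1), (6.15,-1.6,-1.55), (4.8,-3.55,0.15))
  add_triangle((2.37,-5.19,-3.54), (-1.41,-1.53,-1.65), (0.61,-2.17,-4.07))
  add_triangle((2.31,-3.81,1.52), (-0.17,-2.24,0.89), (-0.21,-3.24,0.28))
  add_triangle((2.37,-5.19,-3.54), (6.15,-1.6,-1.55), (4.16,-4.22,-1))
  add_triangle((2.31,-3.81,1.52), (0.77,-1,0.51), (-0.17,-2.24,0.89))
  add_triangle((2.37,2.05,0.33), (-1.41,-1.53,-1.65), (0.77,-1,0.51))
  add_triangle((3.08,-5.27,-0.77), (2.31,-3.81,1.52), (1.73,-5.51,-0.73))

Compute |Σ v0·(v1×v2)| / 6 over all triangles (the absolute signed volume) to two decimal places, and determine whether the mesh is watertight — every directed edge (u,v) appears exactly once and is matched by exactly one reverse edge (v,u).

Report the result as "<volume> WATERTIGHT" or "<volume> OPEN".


Per-triangle v0·(v1×v2)/6:
  t1: +3.3026
  t2: -0.5689
  t3: -0.6586
  t4: +8.2985
  t5: +7.8383
  t6: +3.2926
  t7: +1.7603
  t8: +3.2241
  t9: +7.2135
  t10: +0.1355
  t11: +3.6848
  t12: +3.5832
  t13: +0.5168
  t14: +1.6179
  t15: +8.1128
  t16: -4.2943
  t17: +0.4860
  t18: +8.1633
  t19: +0.8697
  t20: +3.1173
  t21: +8.7960
  t22: -0.4152
  t23: +2.8292
  t24: +3.6920
  t25: +4.2589
  t26: +4.5241
  t27: +0.9775
  t28: +9.6913
  t29: +0.1074
  t30: -1.0060
  t31: +2.7238
Σ = +95.8743 → |volume| = 95.87

Directed edges: 93 total; 9 unmatched, e.g. (-0.24,0.62,-3.44)→(-1.41,-1.53,-1.65) → open.

95.87 OPEN


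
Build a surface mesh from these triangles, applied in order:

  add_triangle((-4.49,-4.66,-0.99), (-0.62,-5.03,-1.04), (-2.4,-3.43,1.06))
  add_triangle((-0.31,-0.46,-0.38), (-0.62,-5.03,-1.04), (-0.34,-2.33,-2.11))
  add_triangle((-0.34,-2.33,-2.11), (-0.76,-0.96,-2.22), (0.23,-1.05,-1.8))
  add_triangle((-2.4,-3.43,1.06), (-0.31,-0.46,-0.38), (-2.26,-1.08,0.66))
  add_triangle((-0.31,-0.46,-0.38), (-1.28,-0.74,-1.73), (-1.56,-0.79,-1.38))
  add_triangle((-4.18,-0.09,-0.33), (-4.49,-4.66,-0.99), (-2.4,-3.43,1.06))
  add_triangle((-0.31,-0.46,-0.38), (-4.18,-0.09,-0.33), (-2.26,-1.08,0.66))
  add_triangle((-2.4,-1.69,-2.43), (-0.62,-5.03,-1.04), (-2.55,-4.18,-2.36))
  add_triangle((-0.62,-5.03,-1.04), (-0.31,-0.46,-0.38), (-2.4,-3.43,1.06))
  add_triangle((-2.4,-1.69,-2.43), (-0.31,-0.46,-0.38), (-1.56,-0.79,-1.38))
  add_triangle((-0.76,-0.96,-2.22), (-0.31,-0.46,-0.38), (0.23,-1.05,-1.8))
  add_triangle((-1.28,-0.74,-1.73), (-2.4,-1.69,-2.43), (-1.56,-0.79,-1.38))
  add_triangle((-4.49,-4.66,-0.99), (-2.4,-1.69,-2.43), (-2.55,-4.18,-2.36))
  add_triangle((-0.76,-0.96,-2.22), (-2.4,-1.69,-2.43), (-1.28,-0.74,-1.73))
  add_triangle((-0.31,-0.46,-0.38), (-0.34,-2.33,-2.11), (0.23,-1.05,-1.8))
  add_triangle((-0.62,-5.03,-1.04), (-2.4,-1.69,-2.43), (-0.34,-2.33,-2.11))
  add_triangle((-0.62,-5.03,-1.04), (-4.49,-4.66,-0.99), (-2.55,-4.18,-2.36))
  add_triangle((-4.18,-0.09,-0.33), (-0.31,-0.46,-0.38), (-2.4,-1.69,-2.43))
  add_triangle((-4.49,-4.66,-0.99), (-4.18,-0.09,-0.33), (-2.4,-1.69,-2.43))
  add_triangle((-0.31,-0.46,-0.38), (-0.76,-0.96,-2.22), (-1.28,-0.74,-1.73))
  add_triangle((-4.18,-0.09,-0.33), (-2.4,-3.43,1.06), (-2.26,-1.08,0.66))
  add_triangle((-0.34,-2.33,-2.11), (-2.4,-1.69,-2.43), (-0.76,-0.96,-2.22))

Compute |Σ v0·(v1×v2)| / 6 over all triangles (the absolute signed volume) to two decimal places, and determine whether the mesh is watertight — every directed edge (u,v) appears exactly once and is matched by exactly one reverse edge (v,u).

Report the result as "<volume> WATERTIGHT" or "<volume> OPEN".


Per-triangle v0·(v1×v2)/6:
  t1: +5.8514
  t2: -0.3331
  t3: +0.4054
  t4: -0.4468
  t5: -0.0446
  t6: +5.4680
  t7: -0.5202
  t8: +0.8008
  t9: -0.8479
  t10: +0.0111
  t11: -0.1107
  t12: +0.0664
  t13: +3.2587
  t14: +0.1674
  t15: -0.0746
  t16: +2.8996
  t17: +4.8647
  t18: -0.3018
  t19: +6.3975
  t20: -0.0758
  t21: +1.0755
  t22: +0.9129
Σ = +29.4239 → |volume| = 29.42

Directed edges: 66 total, each appears once with its reverse present → watertight.

29.42 WATERTIGHT


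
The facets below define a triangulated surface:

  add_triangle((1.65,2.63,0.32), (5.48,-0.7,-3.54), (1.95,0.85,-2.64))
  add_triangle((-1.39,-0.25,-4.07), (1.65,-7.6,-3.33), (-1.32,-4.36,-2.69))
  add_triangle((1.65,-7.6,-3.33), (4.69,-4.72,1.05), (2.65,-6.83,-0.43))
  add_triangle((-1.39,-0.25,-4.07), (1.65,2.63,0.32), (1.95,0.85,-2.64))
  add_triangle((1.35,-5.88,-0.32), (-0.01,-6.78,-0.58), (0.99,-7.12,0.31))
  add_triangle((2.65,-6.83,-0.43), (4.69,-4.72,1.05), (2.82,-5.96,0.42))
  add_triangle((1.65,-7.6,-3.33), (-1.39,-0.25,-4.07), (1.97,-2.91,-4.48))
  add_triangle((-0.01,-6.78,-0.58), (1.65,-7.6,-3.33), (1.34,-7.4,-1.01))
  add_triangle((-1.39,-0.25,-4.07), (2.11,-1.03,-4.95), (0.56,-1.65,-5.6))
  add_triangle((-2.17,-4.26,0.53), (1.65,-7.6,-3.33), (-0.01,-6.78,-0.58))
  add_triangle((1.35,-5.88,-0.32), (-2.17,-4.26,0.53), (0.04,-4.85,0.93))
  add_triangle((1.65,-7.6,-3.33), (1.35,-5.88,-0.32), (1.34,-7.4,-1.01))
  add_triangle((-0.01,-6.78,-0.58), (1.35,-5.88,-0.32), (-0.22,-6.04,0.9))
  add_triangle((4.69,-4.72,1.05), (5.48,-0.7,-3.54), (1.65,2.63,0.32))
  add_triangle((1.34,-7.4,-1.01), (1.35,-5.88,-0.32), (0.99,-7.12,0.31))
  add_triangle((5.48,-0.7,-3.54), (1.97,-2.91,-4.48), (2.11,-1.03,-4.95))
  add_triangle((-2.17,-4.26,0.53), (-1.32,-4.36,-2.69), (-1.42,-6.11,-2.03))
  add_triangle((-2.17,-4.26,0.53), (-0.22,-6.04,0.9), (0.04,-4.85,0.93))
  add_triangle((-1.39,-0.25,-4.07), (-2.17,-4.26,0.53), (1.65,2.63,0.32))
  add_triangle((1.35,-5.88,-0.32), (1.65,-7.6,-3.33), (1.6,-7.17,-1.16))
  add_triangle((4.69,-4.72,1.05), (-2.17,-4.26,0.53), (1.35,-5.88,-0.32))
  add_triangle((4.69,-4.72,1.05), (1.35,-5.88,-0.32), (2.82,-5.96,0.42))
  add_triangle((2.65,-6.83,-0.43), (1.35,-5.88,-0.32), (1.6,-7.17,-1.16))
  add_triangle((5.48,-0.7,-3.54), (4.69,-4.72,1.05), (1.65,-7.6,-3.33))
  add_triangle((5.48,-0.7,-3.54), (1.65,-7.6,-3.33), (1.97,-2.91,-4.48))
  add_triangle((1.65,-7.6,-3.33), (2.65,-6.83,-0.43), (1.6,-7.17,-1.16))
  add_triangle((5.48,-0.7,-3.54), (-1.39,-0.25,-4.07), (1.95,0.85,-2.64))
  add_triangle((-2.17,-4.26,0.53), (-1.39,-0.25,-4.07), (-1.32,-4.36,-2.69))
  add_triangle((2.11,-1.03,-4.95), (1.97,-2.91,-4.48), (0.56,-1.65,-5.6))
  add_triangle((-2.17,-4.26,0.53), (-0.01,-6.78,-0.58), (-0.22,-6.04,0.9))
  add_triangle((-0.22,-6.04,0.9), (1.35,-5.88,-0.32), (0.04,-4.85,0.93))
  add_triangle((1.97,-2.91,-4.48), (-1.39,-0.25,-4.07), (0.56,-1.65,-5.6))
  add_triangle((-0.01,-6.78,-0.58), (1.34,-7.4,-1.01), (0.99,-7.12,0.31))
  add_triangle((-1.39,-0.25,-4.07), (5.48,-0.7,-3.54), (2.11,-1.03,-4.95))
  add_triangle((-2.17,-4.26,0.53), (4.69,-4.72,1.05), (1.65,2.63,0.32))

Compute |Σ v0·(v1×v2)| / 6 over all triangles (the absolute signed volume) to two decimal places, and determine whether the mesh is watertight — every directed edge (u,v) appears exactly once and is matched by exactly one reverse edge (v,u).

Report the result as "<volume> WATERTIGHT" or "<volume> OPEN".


163.12 OPEN

Per-triangle v0·(v1×v2)/6:
  t1: +4.9725
  t2: +9.9442
  t3: +7.2875
  t4: +3.9915
  t5: -1.2042
  t6: +1.8094
  t7: +12.5765
  t8: +3.3833
  t9: +2.1494
  t10: +4.8733
  t11: -2.8820
  t12: +0.9695
  t13: +2.2187
  t14: +15.8011
  t15: +0.6291
  t16: +6.4813
  t17: +2.0993
  t18: +0.3976
  t19: -0.3233
  t20: -0.0604
  t21: +6.7243
  t22: -0.7715
  t23: +0.8188
  t24: +36.0547
  t25: +16.1490
  t26: +2.7889
  t27: +5.5260
  t28: +5.5212
  t29: +3.0053
  t30: +3.2505
  t31: +0.5873
  t32: +1.3184
  t33: +1.8292
  t34: +2.0498
  t35: +3.1580
Σ = +163.1243 → |volume| = 163.12

Directed edges: 105 total; 7 unmatched, e.g. (1.65,-7.6,-3.33)→(-1.32,-4.36,-2.69) → open.


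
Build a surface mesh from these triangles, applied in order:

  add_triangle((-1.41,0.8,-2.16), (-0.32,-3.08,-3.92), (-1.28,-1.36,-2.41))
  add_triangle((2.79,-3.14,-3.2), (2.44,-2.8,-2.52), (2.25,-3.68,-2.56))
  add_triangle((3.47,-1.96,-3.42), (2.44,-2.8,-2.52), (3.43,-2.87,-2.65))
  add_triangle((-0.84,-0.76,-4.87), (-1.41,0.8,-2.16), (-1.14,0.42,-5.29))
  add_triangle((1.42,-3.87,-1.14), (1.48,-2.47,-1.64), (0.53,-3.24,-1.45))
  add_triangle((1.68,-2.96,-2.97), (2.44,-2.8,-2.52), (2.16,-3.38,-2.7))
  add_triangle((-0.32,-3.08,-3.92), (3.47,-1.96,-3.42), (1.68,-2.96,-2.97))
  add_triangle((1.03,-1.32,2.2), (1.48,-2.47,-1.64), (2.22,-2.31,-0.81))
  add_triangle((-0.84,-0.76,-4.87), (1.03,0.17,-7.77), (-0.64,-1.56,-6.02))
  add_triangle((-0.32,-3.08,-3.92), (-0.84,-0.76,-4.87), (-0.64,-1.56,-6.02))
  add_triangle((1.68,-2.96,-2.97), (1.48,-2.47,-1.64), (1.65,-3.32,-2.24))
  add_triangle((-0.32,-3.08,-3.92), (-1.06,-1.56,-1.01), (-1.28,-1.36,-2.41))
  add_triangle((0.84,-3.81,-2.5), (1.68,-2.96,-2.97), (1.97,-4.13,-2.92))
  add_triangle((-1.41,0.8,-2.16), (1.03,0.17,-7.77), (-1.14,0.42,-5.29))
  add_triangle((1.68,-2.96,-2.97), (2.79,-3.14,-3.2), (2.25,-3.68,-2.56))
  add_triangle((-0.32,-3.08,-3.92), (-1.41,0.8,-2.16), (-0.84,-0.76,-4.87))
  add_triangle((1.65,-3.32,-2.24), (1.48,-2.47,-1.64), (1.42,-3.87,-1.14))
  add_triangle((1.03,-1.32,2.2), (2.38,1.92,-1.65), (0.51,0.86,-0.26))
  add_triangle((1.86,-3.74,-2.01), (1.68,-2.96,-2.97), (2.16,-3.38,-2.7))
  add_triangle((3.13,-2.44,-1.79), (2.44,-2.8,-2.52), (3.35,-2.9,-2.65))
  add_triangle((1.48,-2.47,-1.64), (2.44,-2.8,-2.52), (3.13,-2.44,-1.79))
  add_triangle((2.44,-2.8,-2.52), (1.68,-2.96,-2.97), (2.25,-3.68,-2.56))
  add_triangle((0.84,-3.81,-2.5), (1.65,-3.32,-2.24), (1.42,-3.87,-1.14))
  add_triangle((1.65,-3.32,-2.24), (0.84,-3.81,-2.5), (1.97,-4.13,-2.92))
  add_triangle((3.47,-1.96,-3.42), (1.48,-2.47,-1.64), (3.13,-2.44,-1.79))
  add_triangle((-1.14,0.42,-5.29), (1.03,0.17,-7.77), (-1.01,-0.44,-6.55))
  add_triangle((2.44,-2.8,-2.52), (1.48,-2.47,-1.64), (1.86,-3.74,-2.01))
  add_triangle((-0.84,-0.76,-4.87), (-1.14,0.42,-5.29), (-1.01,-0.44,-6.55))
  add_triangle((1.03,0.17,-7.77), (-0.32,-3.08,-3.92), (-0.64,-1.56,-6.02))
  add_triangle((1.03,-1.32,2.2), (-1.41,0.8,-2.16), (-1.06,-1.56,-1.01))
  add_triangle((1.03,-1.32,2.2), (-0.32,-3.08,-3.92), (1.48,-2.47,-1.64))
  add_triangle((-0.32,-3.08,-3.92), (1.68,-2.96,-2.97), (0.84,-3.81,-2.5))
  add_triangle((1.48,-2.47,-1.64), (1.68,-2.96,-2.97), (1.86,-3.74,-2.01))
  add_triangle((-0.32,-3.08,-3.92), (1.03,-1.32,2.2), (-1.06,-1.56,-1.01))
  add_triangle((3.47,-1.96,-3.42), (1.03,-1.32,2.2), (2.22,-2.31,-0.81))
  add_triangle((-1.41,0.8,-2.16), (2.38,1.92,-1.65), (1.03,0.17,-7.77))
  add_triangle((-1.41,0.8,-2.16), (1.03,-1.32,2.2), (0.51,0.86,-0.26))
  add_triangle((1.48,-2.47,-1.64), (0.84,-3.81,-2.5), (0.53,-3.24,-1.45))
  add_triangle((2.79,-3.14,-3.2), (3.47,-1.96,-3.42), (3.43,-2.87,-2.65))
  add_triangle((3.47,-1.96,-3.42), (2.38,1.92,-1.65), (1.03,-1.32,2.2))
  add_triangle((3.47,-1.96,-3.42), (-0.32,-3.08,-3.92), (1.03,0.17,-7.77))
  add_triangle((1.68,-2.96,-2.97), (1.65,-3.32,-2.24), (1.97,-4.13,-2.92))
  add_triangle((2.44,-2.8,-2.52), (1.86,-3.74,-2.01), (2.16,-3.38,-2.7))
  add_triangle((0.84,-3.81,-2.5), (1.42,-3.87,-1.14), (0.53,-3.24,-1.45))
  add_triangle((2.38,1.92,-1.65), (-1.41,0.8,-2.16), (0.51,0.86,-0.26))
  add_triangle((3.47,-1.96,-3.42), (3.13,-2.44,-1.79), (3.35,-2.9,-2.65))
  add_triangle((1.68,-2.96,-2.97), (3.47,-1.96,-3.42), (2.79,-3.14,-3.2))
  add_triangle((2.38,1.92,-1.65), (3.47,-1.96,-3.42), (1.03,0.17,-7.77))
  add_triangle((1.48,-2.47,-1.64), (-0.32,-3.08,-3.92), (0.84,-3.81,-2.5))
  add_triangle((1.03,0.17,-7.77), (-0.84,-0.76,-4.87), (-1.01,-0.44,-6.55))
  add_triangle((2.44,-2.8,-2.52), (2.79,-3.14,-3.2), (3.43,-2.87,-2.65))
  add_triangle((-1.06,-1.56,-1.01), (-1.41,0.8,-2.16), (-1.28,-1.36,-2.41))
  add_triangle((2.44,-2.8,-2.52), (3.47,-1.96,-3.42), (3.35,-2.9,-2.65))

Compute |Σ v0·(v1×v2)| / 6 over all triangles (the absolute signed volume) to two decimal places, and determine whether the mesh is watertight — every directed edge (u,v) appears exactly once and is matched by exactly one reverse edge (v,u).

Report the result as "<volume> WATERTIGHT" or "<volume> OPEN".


Per-triangle v0·(v1×v2)/6:
  t1: +1.3373
  t2: +0.1482
  t3: -0.6628
  t4: +0.8388
  t5: -0.5711
  t6: +0.2557
  t7: +2.4477
  t8: +0.9874
  t9: +1.6408
  t10: +0.6187
  t11: +0.1390
  t12: +0.8832
  t13: +0.5544
  t14: +1.1265
  t15: +0.5670
  t16: +1.7497
  t17: +0.2129
  t18: +0.5983
  t19: +0.2973
  t20: +0.1746
  t21: +0.4005
  t22: -0.4523
  t23: +0.8379
  t24: +0.0810
  t25: -1.2942
  t26: +2.1309
  t27: -0.0449
  t28: +0.2286
  t29: +4.0559
  t30: +0.2099
  t31: +2.5580
  t32: +1.8909
  t33: -0.1758
  t34: +2.3728
  t35: +1.3753
  t36: +6.2453
  t37: -0.0120
  t38: -0.3993
  t39: +0.9037
  t40: +6.3668
  t41: +14.5798
  t42: +0.0599
  t43: +0.2737
  t44: +0.4071
  t45: +0.6302
  t46: +0.5014
  t47: +0.6652
  t48: +13.0547
  t49: -1.1402
  t50: +0.9856
  t51: +0.1605
  t52: +0.5291
  t53: +0.6030
Σ = +71.9326 → |volume| = 71.93

Directed edges: 159 total; 3 unmatched, e.g. (1.48,-2.47,-1.64)→(2.22,-2.31,-0.81) → open.

71.93 OPEN


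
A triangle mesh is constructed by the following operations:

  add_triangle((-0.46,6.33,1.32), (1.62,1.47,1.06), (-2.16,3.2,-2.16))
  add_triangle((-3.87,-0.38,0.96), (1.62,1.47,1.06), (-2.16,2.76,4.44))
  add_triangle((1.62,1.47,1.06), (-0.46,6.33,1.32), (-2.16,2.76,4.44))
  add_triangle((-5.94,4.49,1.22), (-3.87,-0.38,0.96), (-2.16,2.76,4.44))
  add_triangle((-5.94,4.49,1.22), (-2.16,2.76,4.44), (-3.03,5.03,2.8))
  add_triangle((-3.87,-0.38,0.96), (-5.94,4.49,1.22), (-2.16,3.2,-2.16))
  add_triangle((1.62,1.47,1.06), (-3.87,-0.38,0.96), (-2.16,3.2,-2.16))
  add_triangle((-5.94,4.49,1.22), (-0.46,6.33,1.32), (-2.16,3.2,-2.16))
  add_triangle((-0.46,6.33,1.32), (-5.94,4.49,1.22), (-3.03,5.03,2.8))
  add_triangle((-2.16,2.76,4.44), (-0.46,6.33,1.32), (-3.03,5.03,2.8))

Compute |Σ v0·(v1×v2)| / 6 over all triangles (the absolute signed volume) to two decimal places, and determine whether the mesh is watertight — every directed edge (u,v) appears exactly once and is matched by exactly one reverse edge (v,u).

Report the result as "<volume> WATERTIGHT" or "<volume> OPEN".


Per-triangle v0·(v1×v2)/6:
  t1: +3.6186
  t2: -0.4988
  t3: +8.5978
  t4: +13.2614
  t5: +8.4089
  t6: +8.2635
  t7: -5.4967
  t8: +17.3215
  t9: +9.5733
  t10: +7.2432
Σ = +70.2927 → |volume| = 70.29

Directed edges: 30 total, each appears once with its reverse present → watertight.

70.29 WATERTIGHT


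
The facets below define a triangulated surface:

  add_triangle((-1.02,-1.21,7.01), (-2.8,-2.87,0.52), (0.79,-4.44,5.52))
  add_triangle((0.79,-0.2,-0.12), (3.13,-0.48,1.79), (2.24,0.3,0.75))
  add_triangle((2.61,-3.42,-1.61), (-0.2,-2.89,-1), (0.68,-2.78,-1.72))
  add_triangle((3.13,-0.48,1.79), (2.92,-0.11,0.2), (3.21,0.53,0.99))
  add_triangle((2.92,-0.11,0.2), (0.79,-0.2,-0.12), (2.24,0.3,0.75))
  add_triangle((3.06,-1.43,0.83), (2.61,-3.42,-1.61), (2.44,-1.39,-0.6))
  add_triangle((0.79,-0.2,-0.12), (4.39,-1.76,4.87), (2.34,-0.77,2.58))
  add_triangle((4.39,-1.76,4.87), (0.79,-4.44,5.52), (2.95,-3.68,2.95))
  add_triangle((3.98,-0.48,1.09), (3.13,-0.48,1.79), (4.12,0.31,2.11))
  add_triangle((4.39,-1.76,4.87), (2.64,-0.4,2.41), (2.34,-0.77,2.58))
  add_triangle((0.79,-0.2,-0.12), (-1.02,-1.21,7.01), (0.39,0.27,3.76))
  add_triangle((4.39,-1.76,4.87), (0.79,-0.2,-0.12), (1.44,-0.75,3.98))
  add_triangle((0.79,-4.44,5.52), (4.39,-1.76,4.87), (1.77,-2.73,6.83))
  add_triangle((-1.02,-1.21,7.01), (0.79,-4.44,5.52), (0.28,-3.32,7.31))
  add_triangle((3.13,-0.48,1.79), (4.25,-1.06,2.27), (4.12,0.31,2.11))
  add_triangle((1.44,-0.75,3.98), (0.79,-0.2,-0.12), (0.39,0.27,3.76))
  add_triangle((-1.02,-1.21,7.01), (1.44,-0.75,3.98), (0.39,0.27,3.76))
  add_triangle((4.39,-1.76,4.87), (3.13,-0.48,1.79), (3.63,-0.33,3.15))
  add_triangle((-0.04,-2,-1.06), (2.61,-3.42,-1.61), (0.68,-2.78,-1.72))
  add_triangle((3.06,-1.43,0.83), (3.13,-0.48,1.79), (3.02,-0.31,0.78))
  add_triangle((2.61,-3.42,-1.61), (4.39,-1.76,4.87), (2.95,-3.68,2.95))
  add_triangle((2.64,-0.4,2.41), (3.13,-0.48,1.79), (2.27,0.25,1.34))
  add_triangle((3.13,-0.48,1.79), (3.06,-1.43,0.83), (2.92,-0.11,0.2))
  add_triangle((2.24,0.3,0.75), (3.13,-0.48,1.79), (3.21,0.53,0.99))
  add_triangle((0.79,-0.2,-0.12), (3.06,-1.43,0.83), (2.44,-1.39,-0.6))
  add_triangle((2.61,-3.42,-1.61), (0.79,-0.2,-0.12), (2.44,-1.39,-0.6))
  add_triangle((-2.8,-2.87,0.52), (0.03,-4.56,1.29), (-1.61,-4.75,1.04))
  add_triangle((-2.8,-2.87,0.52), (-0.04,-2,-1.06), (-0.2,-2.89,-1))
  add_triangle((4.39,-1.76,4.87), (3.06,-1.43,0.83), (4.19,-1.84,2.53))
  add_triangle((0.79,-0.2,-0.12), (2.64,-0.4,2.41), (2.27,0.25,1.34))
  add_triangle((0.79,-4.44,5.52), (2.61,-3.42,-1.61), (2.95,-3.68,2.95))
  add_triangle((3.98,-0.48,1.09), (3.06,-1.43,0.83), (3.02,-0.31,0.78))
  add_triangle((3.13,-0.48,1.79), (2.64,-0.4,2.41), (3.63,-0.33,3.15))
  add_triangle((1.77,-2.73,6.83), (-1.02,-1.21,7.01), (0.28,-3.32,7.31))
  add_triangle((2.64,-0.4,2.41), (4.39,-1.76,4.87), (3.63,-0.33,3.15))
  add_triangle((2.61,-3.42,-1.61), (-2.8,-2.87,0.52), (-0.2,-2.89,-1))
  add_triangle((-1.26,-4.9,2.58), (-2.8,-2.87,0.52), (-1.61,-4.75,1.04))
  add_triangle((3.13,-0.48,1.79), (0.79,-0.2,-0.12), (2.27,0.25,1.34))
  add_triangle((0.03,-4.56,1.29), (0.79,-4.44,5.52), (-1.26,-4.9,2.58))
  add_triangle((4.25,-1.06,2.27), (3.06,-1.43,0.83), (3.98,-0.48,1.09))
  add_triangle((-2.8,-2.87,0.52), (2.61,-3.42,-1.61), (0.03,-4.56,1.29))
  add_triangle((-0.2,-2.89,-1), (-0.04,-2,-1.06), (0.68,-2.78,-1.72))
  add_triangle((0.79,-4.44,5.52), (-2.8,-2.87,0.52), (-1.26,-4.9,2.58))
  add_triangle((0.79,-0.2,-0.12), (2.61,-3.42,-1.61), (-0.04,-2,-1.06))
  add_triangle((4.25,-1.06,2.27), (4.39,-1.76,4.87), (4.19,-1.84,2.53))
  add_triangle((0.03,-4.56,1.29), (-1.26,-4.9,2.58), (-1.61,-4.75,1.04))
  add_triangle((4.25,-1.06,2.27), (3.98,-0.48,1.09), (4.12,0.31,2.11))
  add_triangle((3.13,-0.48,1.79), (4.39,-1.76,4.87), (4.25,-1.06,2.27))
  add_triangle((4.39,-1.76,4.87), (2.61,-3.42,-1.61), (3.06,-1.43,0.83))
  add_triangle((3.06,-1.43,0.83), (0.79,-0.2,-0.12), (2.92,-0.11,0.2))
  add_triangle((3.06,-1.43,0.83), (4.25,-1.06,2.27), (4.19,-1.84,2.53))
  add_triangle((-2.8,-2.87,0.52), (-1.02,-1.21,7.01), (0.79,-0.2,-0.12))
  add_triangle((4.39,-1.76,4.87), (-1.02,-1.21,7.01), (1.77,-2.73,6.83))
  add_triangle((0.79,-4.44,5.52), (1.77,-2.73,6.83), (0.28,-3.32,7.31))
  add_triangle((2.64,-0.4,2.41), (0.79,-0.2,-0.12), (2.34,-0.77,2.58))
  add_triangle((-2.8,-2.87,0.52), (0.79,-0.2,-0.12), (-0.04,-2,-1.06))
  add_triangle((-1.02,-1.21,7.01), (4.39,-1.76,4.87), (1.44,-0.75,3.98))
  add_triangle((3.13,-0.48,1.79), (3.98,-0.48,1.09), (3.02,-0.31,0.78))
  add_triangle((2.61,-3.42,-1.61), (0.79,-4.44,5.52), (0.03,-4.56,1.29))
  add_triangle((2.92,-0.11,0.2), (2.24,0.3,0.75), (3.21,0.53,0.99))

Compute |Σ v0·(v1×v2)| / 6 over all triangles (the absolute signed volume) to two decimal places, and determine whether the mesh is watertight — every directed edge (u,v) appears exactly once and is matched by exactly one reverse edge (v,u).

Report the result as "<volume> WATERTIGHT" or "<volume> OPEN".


105.97 WATERTIGHT

Per-triangle v0·(v1×v2)/6:
  t1: +16.2746
  t2: -0.2138
  t3: +0.8602
  t4: +0.6348
  t5: -0.0169
  t6: +1.1207
  t7: -0.1212
  t8: +9.4579
  t9: -0.5660
  t10: +0.0562
  t11: -1.0711
  t12: +0.0776
  t13: +7.8171
  t14: +1.6432
  t15: +0.1313
  t16: +0.3977
  t17: +2.2369
  t18: +0.8879
  t19: -0.2698
  t20: -0.5482
  t21: +7.6720
  t22: +0.2808
  t23: +0.8988
  t24: +0.0007
  t25: +0.1515
  t26: +0.0401
  t27: -0.2866
  t28: +0.3893
  t29: +0.0144
  t30: -0.2457
  t31: +7.5492
  t32: +0.0334
  t33: -0.1037
  t34: +4.2112
  t35: -0.0046
  t36: +1.5401
  t37: +2.1458
  t38: +0.1767
  t39: +4.8779
  t40: +0.7813
  t41: +6.0959
  t42: +0.1187
  t43: +3.7951
  t44: +0.0661
  t45: +1.2844
  t46: +1.7874
  t47: +0.9485
  t48: +0.5935
  t49: +3.7840
  t50: +0.1628
  t51: +0.5909
  t52: -3.2119
  t53: +6.2708
  t54: +3.8145
  t55: -0.1694
  t56: -0.5274
  t57: +1.7935
  t58: +0.0303
  t59: +9.8754
  t60: -0.0449
Σ = +105.9697 → |volume| = 105.97

Directed edges: 180 total, each appears once with its reverse present → watertight.


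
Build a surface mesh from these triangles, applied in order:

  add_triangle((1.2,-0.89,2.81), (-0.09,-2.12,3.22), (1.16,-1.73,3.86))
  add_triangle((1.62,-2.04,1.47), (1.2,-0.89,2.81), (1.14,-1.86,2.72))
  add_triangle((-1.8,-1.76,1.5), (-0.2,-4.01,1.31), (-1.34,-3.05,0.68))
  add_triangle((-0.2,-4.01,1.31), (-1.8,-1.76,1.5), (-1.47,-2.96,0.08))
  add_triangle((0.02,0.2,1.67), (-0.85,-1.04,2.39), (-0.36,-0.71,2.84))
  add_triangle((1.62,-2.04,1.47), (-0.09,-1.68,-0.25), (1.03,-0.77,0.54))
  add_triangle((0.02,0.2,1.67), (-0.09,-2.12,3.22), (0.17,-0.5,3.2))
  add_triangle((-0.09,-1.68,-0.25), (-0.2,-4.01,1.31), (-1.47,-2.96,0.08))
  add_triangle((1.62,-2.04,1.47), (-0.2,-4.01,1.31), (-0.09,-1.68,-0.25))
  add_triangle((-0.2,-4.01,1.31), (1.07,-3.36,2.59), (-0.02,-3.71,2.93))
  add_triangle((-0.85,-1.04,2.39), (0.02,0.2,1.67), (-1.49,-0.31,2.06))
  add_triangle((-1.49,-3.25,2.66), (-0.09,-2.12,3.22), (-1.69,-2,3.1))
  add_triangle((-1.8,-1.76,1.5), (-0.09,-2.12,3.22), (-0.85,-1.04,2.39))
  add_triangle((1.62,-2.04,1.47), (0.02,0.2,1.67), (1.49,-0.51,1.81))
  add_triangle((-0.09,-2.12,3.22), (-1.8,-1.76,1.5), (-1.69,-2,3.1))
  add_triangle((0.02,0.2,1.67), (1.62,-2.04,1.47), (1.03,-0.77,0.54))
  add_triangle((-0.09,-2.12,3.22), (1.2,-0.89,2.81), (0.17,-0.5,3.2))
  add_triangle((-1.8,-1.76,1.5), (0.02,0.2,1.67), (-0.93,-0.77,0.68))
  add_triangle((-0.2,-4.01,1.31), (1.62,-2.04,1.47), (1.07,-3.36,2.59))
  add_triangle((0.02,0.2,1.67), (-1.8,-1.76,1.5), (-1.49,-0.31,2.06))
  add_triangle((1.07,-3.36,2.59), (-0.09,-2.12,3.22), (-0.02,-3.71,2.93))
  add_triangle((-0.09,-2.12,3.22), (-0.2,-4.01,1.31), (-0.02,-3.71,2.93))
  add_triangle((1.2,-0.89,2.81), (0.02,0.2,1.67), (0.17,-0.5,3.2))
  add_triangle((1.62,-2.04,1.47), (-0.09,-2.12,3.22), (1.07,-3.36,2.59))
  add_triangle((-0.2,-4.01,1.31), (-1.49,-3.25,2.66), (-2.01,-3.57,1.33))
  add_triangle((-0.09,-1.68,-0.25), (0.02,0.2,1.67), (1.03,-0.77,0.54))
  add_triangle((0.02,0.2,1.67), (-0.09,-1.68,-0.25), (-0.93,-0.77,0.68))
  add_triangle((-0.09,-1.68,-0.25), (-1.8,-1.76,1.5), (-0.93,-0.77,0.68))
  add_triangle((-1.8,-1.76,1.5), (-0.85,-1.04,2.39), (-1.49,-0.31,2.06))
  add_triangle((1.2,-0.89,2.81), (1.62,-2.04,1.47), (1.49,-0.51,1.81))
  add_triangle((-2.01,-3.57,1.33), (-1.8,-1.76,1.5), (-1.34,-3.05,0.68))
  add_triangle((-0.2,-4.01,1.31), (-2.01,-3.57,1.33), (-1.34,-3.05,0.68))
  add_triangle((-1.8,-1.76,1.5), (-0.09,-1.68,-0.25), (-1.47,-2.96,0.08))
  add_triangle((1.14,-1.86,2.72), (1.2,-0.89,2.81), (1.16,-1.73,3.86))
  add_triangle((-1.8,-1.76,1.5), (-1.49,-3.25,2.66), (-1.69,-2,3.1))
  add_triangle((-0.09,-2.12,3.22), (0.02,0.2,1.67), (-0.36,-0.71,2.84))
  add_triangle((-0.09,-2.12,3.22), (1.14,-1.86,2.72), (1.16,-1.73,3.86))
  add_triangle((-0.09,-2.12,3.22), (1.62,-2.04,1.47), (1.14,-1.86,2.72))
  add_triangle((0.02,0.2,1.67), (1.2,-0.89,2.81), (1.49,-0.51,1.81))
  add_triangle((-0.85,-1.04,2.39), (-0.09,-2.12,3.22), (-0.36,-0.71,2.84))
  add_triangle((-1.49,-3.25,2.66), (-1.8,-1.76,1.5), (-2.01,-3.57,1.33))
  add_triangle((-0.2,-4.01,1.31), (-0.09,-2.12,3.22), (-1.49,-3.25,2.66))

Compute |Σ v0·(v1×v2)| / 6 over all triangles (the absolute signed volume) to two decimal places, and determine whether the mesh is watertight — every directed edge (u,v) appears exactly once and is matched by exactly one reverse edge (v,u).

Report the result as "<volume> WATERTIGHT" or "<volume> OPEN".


Per-triangle v0·(v1×v2)/6:
  t1: +0.0965
  t2: +0.4799
  t3: -1.0964
  t4: +1.8325
  t5: +0.1114
  t6: +0.2150
  t7: +0.1234
  t8: +0.7023
  t9: +0.9159
  t10: +1.2564
  t11: +0.4230
  t12: +1.3207
  t13: +0.8281
  t14: -0.5815
  t15: -0.7033
  t16: +0.2591
  t17: +0.9689
  t18: +0.0756
  t19: +1.0526
  t20: -0.5360
  t21: +1.0369
  t22: +0.2607
  t23: +0.2418
  t24: +0.8178
  t25: +1.8115
  t26: -0.4903
  t27: -0.4102
  t28: +0.0590
  t29: +0.6299
  t30: +0.5581
  t31: +0.0301
  t32: +0.5174
  t33: -0.3984
  t34: +0.2233
  t35: +0.7621
  t36: +0.2372
  t37: +0.5766
  t38: +0.6380
  t39: +0.2653
  t40: +0.4071
  t41: +0.8684
  t42: +2.2599
Σ = +18.6462 → |volume| = 18.65

Directed edges: 126 total, each appears once with its reverse present → watertight.

18.65 WATERTIGHT


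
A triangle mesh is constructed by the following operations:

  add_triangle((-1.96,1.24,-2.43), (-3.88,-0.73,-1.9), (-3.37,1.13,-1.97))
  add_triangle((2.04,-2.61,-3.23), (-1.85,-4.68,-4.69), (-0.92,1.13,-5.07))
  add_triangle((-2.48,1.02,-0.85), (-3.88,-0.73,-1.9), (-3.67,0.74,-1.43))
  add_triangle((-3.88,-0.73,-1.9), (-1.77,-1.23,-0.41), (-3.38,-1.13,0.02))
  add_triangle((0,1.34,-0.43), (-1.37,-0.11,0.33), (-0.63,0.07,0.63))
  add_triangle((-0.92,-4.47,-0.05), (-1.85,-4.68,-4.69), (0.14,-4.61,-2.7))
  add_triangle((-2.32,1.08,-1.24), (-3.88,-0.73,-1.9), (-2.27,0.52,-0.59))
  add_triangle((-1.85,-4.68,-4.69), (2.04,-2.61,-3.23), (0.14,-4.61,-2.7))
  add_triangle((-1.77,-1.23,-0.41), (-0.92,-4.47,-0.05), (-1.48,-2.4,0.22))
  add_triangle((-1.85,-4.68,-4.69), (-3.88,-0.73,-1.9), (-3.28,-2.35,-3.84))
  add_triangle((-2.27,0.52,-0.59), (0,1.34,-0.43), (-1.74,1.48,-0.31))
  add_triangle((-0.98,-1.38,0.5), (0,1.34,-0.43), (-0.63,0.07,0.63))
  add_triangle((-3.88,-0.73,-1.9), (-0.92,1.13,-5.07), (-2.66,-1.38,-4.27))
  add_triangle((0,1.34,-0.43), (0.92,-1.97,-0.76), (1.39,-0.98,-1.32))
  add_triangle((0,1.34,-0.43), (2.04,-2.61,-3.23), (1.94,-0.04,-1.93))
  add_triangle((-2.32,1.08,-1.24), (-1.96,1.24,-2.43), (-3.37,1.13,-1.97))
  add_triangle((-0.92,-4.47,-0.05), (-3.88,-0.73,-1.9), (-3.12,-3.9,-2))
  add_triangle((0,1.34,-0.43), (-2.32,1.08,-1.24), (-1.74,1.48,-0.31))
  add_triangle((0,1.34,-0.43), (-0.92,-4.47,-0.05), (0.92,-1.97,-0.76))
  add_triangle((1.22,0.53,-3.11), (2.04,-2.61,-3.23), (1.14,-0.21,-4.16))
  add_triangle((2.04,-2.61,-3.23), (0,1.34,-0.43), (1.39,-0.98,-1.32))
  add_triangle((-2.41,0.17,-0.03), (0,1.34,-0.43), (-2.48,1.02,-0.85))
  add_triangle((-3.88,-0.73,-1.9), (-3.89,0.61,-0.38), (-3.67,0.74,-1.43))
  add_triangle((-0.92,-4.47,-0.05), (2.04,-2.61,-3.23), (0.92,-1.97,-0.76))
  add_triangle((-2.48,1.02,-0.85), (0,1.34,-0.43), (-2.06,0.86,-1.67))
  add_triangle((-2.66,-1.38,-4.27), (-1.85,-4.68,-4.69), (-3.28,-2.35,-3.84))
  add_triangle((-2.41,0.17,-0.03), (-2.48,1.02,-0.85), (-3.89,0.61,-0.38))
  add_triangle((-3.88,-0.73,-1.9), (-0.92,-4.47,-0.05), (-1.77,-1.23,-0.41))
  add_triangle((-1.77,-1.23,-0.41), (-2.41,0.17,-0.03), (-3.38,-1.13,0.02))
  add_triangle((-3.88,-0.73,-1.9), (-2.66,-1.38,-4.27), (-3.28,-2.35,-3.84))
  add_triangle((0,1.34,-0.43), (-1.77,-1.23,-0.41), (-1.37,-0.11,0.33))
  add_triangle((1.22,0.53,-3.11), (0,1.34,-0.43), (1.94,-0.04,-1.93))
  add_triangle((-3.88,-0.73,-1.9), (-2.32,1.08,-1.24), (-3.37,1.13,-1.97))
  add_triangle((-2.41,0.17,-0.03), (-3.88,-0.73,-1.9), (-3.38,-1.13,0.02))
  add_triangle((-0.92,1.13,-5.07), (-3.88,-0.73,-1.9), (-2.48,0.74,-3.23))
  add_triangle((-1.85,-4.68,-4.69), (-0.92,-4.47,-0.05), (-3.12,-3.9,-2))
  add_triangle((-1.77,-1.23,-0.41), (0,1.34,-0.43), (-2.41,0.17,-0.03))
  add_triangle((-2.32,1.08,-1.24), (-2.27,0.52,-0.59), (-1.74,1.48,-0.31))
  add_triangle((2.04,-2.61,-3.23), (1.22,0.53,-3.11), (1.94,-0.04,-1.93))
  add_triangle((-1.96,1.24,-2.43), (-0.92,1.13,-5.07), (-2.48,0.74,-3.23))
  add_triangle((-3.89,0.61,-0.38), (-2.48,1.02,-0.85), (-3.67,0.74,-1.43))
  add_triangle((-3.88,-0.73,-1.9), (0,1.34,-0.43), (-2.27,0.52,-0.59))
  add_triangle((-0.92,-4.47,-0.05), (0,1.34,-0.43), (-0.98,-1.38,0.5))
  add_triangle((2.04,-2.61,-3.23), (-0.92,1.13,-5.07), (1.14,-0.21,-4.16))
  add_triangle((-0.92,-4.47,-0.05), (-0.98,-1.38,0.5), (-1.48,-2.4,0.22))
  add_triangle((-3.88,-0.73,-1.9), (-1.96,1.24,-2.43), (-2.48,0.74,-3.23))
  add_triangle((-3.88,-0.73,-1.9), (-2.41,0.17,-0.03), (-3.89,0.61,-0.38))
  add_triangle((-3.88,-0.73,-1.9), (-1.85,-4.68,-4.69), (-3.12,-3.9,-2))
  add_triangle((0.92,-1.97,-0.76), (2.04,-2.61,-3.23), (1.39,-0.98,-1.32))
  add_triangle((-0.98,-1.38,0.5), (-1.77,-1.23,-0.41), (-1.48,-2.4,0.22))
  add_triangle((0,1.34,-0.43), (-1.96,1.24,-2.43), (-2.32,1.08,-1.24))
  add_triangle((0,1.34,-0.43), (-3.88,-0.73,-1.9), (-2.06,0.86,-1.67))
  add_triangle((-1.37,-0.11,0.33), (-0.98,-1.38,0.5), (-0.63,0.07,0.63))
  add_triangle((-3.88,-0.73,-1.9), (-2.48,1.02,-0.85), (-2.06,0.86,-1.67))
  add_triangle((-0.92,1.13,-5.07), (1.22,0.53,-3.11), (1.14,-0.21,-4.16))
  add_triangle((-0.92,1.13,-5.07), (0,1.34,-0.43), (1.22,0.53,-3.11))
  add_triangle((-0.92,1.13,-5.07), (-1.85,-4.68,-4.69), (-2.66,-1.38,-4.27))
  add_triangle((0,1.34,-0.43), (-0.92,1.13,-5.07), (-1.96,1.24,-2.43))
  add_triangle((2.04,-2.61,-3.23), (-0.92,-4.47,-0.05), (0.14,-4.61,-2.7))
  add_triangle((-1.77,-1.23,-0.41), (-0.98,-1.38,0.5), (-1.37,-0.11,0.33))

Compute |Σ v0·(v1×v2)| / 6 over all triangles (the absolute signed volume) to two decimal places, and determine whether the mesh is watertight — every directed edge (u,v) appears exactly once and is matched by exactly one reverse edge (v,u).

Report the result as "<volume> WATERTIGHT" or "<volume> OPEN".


90.41 WATERTIGHT

Per-triangle v0·(v1×v2)/6:
  t1: +1.3445
  t2: +15.5157
  t3: +0.0158
  t4: +0.8257
  t5: +0.1582
  t6: +5.5116
  t7: +0.5752
  t8: +5.5403
  t9: +0.5700
  t10: +2.0172
  t11: -0.2480
  t12: -0.1348
  t13: +5.1280
  t14: -0.0963
  t15: -0.8772
  t16: +0.2559
  t17: +2.1701
  t18: +0.4326
  t19: -0.5910
  t20: +1.1740
  t21: +0.5180
  t22: +0.2949
  t23: +1.0920
  t24: +1.7438
  t25: +0.5316
  t26: +2.8451
  t27: +0.0021
  t28: +1.0368
  t29: -0.2470
  t30: +2.0548
  t31: +0.3627
  t32: +0.7444
  t33: +0.1950
  t34: +1.0428
  t35: +1.9060
  t36: +6.7140
  t37: -0.4428
  t38: +0.2901
  t39: +1.7900
  t40: +1.0919
  t41: +0.3736
  t42: -0.7153
  t43: -0.3366
  t44: +2.8082
  t45: +0.2506
  t46: +0.9497
  t47: +0.3833
  t48: +6.7843
  t49: +0.4266
  t50: +0.1781
  t51: +0.6618
  t52: -0.2261
  t53: +0.1494
  t54: +0.9297
  t55: +1.4534
  t56: +1.8867
  t57: +7.1520
  t58: +1.6431
  t59: +2.4886
  t60: +0.3141
Σ = +90.4088 → |volume| = 90.41

Directed edges: 180 total, each appears once with its reverse present → watertight.


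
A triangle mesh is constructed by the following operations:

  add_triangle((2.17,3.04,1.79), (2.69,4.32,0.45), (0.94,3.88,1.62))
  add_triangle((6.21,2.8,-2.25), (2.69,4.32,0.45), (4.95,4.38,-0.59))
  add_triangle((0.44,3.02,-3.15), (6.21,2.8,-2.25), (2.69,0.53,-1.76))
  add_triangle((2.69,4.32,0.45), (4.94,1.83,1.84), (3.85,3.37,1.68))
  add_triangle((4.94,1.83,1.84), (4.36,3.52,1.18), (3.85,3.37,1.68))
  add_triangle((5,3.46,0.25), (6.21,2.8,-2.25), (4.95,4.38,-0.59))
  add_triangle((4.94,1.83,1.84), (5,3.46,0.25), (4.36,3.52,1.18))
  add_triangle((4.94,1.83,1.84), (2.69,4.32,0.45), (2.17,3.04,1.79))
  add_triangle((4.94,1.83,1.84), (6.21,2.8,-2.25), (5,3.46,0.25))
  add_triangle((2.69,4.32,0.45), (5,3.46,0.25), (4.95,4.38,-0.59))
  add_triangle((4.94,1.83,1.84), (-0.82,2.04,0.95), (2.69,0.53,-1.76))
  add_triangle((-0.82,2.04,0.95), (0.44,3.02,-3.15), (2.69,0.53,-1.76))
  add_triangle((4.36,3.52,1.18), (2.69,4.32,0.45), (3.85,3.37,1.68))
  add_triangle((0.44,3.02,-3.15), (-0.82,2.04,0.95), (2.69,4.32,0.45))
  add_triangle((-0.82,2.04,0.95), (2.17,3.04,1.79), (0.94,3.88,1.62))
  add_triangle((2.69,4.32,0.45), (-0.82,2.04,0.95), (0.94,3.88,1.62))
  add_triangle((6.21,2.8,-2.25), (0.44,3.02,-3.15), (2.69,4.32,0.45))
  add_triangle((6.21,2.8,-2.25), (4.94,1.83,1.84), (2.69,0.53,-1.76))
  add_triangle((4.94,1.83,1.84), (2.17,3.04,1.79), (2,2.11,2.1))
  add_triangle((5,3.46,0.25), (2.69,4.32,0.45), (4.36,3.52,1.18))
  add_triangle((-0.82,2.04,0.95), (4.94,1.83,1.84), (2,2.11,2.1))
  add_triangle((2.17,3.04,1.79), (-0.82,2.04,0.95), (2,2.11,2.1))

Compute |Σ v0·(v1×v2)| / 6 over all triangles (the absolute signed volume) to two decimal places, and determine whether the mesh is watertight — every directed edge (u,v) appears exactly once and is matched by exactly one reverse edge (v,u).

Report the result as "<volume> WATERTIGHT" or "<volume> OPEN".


Per-triangle v0·(v1×v2)/6:
  t1: +1.8083
  t2: +0.7028
  t3: +4.4072
  t4: -1.5564
  t5: +1.0963
  t6: +3.0819
  t7: +1.9410
  t8: +3.7026
  t9: +5.3771
  t10: +1.9668
  t11: -4.8475
  t12: -3.3688
  t13: +1.0489
  t14: +5.9791
  t15: +0.5336
  t16: +1.0461
  t17: +13.7778
  t18: +2.8885
  t19: +1.3881
  t20: +1.8387
  t21: -1.1997
  t22: +0.9262
Σ = +42.5386 → |volume| = 42.54

Directed edges: 66 total, each appears once with its reverse present → watertight.

42.54 WATERTIGHT


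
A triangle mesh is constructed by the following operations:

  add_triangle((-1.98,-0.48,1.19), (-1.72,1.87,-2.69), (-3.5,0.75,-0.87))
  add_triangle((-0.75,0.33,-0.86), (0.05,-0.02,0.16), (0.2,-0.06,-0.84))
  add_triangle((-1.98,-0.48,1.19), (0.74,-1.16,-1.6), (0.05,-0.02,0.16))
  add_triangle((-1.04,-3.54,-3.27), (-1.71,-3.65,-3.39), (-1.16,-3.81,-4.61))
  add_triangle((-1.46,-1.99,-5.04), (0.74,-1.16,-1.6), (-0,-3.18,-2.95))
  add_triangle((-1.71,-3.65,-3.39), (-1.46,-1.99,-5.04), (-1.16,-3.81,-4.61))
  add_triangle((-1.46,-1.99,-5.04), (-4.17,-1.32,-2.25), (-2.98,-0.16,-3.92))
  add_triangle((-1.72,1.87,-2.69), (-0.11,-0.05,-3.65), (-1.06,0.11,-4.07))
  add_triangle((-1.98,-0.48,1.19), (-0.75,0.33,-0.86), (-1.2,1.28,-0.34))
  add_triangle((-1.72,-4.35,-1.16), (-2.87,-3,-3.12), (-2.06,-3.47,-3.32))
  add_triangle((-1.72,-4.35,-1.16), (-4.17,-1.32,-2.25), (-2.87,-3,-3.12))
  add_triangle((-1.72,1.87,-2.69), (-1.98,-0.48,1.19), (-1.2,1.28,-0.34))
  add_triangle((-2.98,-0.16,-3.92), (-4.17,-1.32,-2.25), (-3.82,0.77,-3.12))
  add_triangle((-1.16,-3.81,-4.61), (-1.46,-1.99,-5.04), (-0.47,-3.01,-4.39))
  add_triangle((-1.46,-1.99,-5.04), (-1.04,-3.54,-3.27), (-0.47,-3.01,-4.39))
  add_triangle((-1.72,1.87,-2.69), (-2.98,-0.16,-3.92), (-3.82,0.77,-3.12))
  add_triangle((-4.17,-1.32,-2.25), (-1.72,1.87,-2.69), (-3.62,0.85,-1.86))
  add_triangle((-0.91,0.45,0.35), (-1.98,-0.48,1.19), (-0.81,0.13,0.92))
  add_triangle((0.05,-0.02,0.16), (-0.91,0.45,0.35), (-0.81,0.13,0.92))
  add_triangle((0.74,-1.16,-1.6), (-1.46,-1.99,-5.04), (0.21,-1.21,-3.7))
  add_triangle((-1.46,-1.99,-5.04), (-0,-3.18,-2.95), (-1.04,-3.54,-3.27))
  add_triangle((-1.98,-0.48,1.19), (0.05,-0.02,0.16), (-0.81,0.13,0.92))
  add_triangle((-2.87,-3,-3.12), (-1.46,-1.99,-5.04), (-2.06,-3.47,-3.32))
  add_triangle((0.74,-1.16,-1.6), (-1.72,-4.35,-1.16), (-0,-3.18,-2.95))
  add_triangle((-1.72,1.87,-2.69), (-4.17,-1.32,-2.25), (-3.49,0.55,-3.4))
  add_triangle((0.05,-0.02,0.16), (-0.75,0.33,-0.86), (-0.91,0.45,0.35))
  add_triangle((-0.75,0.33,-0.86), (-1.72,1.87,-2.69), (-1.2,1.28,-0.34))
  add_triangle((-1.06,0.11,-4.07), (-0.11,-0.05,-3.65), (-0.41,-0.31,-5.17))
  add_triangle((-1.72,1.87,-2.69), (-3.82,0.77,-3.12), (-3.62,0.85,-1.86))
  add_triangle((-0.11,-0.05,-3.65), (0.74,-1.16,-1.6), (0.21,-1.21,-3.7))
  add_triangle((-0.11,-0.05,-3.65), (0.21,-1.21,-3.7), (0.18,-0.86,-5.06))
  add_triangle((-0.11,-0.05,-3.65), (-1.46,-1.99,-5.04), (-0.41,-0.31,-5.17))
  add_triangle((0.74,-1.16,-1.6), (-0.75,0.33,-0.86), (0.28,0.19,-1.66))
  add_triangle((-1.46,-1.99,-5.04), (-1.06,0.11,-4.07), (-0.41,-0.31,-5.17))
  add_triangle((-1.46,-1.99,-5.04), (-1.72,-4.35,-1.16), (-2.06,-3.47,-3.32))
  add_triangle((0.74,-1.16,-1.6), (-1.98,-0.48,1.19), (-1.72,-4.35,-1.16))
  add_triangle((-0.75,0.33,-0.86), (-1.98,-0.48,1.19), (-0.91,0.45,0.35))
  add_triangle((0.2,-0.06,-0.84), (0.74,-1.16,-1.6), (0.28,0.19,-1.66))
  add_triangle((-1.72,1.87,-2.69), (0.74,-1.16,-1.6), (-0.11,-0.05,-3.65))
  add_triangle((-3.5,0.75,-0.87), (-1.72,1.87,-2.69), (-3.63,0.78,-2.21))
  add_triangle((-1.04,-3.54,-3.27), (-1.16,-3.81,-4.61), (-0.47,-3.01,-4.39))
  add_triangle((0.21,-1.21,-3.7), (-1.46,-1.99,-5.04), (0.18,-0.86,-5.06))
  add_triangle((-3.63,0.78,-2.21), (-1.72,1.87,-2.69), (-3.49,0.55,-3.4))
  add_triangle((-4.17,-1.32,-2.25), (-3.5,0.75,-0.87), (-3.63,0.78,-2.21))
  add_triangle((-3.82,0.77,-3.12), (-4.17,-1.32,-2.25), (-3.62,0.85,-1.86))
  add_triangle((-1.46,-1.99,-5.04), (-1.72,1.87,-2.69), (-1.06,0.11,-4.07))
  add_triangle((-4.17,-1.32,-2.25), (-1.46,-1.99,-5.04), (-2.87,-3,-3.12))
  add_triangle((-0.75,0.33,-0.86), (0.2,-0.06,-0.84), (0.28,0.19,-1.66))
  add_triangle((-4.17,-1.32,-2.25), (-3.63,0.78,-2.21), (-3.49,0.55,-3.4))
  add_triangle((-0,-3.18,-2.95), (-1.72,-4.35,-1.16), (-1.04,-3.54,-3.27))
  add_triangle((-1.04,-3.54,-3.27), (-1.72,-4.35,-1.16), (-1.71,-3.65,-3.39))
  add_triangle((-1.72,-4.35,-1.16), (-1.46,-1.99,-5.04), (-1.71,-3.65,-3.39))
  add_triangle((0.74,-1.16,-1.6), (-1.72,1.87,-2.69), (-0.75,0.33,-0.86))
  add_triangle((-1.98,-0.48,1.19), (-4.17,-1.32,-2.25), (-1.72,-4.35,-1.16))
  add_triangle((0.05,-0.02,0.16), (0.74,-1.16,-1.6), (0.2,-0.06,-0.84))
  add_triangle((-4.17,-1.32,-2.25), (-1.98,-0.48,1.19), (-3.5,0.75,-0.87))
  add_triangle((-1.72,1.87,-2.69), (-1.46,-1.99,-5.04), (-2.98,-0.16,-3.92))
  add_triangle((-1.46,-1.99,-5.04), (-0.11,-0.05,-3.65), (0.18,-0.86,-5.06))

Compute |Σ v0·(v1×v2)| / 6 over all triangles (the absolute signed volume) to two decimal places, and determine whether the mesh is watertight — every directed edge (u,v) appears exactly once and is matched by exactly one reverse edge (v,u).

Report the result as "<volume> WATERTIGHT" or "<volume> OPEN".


56.70 WATERTIGHT

Per-triangle v0·(v1×v2)/6:
  t1: +0.2799
  t2: +0.0006
  t3: +0.0962
  t4: +0.4099
  t5: +1.6581
  t6: +1.5574
  t7: +4.7700
  t8: +0.9221
  t9: -0.5003
  t10: +1.7662
  t11: +3.8191
  t12: +1.1295
  t13: +2.6040
  t14: +1.1519
  t15: -1.6139
  t16: +2.0637
  t17: -2.6005
  t18: +0.1171
  t19: +0.0078
  t20: +0.8224
  t21: +1.7713
  t22: +0.0251
  t23: +1.9349
  t24: +0.6501
  t25: -0.5191
  t26: -0.0003
  t27: -0.2116
  t28: +0.1620
  t29: +1.1620
  t30: +0.3333
  t31: -0.0798
  t32: +0.1067
  t33: +0.3025
  t34: +1.3956
  t35: +1.0804
  t36: -0.5298
  t37: +0.2568
  t38: +0.0014
  t39: -0.2204
  t40: +1.1425
  t41: +0.3052
  t42: +0.8783
  t43: +1.3563
  t44: +1.6901
  t45: +1.5970
  t46: +1.6499
  t47: +4.5124
  t48: -0.0349
  t49: +1.7446
  t50: +1.5722
  t51: +1.0802
  t52: +0.3072
  t53: -0.4156
  t54: +5.9493
  t55: +0.0113
  t56: +2.8122
  t57: +3.4462
  t58: +1.0177
Σ = +56.7043 → |volume| = 56.70

Directed edges: 174 total, each appears once with its reverse present → watertight.


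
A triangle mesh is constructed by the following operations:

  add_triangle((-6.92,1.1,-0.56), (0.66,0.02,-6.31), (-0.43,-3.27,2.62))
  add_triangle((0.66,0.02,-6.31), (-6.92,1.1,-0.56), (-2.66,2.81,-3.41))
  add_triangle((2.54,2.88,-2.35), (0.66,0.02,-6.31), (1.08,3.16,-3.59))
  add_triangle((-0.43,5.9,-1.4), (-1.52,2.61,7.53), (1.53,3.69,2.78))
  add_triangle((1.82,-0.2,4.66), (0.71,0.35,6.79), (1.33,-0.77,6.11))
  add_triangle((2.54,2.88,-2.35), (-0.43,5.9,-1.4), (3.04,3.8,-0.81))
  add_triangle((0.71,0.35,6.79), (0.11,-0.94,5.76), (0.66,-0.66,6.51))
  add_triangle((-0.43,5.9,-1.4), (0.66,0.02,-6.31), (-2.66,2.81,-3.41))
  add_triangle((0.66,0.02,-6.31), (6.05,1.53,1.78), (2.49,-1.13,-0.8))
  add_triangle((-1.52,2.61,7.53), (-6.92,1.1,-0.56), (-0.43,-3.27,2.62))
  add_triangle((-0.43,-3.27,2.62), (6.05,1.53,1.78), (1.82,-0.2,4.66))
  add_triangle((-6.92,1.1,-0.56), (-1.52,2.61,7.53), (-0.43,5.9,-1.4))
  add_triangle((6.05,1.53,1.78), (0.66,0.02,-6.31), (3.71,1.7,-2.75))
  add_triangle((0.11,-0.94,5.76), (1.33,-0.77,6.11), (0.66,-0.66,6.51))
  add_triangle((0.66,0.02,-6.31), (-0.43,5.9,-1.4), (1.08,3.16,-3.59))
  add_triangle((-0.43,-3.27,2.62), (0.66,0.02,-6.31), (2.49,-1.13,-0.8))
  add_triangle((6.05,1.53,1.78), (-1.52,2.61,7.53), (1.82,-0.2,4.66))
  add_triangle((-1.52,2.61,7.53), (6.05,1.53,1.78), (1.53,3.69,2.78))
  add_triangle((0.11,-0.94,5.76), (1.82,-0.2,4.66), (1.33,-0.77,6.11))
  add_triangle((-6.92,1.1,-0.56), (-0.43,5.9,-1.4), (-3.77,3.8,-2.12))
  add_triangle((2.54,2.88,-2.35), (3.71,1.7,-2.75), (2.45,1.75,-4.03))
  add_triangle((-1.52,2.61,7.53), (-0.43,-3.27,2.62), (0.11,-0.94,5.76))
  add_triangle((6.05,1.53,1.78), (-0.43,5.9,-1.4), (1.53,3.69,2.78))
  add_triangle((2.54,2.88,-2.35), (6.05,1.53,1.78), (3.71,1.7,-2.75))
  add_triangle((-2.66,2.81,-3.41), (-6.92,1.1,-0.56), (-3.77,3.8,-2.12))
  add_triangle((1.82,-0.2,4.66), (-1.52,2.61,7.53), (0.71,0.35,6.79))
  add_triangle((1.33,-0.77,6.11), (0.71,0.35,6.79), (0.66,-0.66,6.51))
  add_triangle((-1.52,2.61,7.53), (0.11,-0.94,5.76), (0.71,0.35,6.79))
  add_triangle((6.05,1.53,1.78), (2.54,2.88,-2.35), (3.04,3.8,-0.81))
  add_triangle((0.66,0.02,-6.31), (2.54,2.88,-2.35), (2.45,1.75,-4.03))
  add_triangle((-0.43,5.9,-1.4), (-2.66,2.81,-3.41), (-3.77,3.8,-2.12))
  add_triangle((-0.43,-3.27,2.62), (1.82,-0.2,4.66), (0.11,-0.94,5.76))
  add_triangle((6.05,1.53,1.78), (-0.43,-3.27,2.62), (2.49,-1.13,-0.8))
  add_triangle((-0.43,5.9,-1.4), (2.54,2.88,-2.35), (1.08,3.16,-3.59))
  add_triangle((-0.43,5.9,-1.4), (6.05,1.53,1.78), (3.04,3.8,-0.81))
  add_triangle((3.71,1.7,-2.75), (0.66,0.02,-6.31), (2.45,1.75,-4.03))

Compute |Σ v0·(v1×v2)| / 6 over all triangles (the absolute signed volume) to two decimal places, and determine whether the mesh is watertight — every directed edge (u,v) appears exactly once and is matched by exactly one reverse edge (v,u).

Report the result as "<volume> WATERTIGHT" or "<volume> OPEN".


359.99 WATERTIGHT

Per-triangle v0·(v1×v2)/6:
  t1: +24.1181
  t2: +17.0595
  t3: +5.4685
  t4: +19.1959
  t5: +1.2920
  t6: +5.6839
  t7: +0.5256
  t8: +17.0070
  t9: +11.3138
  t10: +36.7175
  t11: +11.3188
  t12: +55.2019
  t13: +5.5650
  t14: +0.3519
  t15: +6.2768
  t16: +8.4400
  t17: +17.7644
  t18: +19.5342
  t19: -0.2754
  t20: +7.1672
  t21: +2.1681
  t22: +6.3091
  t23: +18.3576
  t24: +6.2886
  t25: +6.7966
  t26: +2.2015
  t27: +0.8041
  t28: +4.4676
  t29: +5.6211
  t30: +1.9365
  t31: +6.4812
  t32: +4.4652
  t33: +9.7586
  t34: +5.5326
  t35: +6.4344
  t36: +2.6446
Σ = +359.9940 → |volume| = 359.99

Directed edges: 108 total, each appears once with its reverse present → watertight.
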